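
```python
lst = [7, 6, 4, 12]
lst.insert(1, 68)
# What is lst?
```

[7, 68, 6, 4, 12]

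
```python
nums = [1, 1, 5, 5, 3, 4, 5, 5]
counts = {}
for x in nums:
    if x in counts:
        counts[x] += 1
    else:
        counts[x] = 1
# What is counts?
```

Initial: counts = {}, nums = [1, 1, 5, 5, 3, 4, 5, 5]
See 1: counts = {1: 1}
See 1: counts = {1: 2}
See 5: counts = {1: 2, 5: 1}
See 5: counts = {1: 2, 5: 2}
See 3: counts = {1: 2, 5: 2, 3: 1}
See 4: counts = {1: 2, 5: 2, 3: 1, 4: 1}
See 5: counts = {1: 2, 5: 3, 3: 1, 4: 1}
See 5: counts = {1: 2, 5: 4, 3: 1, 4: 1}

{1: 2, 5: 4, 3: 1, 4: 1}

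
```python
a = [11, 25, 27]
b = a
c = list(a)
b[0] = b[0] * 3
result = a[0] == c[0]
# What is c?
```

After line 1: a = [11, 25, 27]
After line 2 (b = a, alias): a = [11, 25, 27], b = [11, 25, 27]
After line 3 (c = list(a) is a copy, new object): c = [11, 25, 27]
After line 4 (b[0] = 11 * 3 = 33; mutates shared a/b): a = b = [33, 25, 27], c = [11, 25, 27]
After line 5 (a[0] = 33, c[0] = 11; result = False)

[11, 25, 27]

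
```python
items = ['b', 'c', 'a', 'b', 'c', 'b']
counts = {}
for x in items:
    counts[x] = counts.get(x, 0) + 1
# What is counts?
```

Initial: counts = {}, items = ['b', 'c', 'a', 'b', 'c', 'b']
See 'b': counts = {'b': 1}
See 'c': counts = {'b': 1, 'c': 1}
See 'a': counts = {'b': 1, 'c': 1, 'a': 1}
See 'b': counts = {'b': 2, 'c': 1, 'a': 1}
See 'c': counts = {'b': 2, 'c': 2, 'a': 1}
See 'b': counts = {'b': 3, 'c': 2, 'a': 1}

{'b': 3, 'c': 2, 'a': 1}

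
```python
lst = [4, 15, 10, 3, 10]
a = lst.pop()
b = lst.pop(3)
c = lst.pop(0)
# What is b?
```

After line 1: lst = [4, 15, 10, 3, 10]
After line 2 (pop() -> a = 10): lst = [4, 15, 10, 3]
After line 3 (pop(3) -> b = 3): lst = [4, 15, 10]
After line 4 (pop(0) -> c = 4): lst = [15, 10]

3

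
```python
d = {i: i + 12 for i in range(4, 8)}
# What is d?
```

{4: 16, 5: 17, 6: 18, 7: 19}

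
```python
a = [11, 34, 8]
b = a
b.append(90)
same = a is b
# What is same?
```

After line 1: a = [11, 34, 8]
After line 2 (b = a is an alias, same object): a = [11, 34, 8], b = [11, 34, 8]
After line 3 (b.append mutates the shared list): a = [11, 34, 8, 90], b = [11, 34, 8, 90]
After line 4 (same = a is b; same object -> True): same = True

True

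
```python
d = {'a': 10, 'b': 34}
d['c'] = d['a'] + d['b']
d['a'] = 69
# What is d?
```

After line 1: d = {'a': 10, 'b': 34}
After line 2 (d['c'] = 10 + 34): d = {'a': 10, 'b': 34, 'c': 44}
After line 3: d = {'a': 69, 'b': 34, 'c': 44}

{'a': 69, 'b': 34, 'c': 44}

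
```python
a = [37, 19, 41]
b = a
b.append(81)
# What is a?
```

After line 1: a = [37, 19, 41]
After line 2 (b = a is an alias, same object): a = [37, 19, 41], b = [37, 19, 41]
After line 3 (b.append mutates the shared list): a = [37, 19, 41, 81], b = [37, 19, 41, 81]

[37, 19, 41, 81]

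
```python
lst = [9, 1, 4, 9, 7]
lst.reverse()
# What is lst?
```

[7, 9, 4, 1, 9]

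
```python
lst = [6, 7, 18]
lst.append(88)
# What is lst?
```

[6, 7, 18, 88]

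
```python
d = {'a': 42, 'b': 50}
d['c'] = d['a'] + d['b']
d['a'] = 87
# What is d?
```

After line 1: d = {'a': 42, 'b': 50}
After line 2 (d['c'] = 42 + 50): d = {'a': 42, 'b': 50, 'c': 92}
After line 3: d = {'a': 87, 'b': 50, 'c': 92}

{'a': 87, 'b': 50, 'c': 92}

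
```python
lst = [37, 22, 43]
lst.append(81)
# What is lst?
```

[37, 22, 43, 81]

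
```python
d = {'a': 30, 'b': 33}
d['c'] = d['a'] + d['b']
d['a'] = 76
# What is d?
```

After line 1: d = {'a': 30, 'b': 33}
After line 2 (d['c'] = 30 + 33): d = {'a': 30, 'b': 33, 'c': 63}
After line 3: d = {'a': 76, 'b': 33, 'c': 63}

{'a': 76, 'b': 33, 'c': 63}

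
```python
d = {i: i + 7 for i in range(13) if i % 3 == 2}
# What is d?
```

{2: 9, 5: 12, 8: 15, 11: 18}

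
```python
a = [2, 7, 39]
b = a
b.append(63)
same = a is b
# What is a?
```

After line 1: a = [2, 7, 39]
After line 2 (b = a is an alias, same object): a = [2, 7, 39], b = [2, 7, 39]
After line 3 (b.append mutates the shared list): a = [2, 7, 39, 63], b = [2, 7, 39, 63]
After line 4 (same = a is b; same object -> True): same = True

[2, 7, 39, 63]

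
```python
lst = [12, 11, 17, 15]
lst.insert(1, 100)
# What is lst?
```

[12, 100, 11, 17, 15]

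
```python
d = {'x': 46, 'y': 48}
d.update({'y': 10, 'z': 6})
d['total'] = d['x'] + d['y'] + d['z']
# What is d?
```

After line 1: d = {'x': 46, 'y': 48}
After line 2 (y overwritten, z added): d = {'x': 46, 'y': 10, 'z': 6}
After line 3 (total = 46 + 10 + 6 = 62): d = {'x': 46, 'y': 10, 'z': 6, 'total': 62}

{'x': 46, 'y': 10, 'z': 6, 'total': 62}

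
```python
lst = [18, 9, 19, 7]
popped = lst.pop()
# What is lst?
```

[18, 9, 19]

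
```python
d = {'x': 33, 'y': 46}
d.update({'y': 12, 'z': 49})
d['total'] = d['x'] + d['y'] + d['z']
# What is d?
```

After line 1: d = {'x': 33, 'y': 46}
After line 2 (y overwritten, z added): d = {'x': 33, 'y': 12, 'z': 49}
After line 3 (total = 33 + 12 + 49 = 94): d = {'x': 33, 'y': 12, 'z': 49, 'total': 94}

{'x': 33, 'y': 12, 'z': 49, 'total': 94}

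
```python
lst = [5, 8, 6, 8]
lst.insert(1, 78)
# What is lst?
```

[5, 78, 8, 6, 8]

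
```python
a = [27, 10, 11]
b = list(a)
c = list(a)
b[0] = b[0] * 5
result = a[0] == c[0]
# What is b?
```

After line 1: a = [27, 10, 11]
After line 2 (b = list(a), copy): a = [27, 10, 11], b = [27, 10, 11]
After line 3 (c = list(a) is a copy, new object): c = [27, 10, 11]
After line 4 (b[0] = 27 * 5 = 135; only b mutates (copy)): a = [27, 10, 11], b = [135, 10, 11], c = [27, 10, 11]
After line 5 (a[0] = 27, c[0] = 27; result = True)

[135, 10, 11]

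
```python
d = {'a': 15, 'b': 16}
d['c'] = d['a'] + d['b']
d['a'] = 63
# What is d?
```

After line 1: d = {'a': 15, 'b': 16}
After line 2 (d['c'] = 15 + 16): d = {'a': 15, 'b': 16, 'c': 31}
After line 3: d = {'a': 63, 'b': 16, 'c': 31}

{'a': 63, 'b': 16, 'c': 31}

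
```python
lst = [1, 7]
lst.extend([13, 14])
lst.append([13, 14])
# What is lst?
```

After line 1: lst = [1, 7]
After line 2 (extend unpacks [13, 14]): lst = [1, 7, 13, 14]
After line 3 (append adds [13, 14] as single element): lst = [1, 7, 13, 14, [13, 14]]

[1, 7, 13, 14, [13, 14]]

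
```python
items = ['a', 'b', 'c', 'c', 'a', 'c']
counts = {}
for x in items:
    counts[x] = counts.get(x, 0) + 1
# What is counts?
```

Initial: counts = {}, items = ['a', 'b', 'c', 'c', 'a', 'c']
See 'a': counts = {'a': 1}
See 'b': counts = {'a': 1, 'b': 1}
See 'c': counts = {'a': 1, 'b': 1, 'c': 1}
See 'c': counts = {'a': 1, 'b': 1, 'c': 2}
See 'a': counts = {'a': 2, 'b': 1, 'c': 2}
See 'c': counts = {'a': 2, 'b': 1, 'c': 3}

{'a': 2, 'b': 1, 'c': 3}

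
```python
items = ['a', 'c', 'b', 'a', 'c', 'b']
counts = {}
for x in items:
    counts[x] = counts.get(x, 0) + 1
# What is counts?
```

Initial: counts = {}, items = ['a', 'c', 'b', 'a', 'c', 'b']
See 'a': counts = {'a': 1}
See 'c': counts = {'a': 1, 'c': 1}
See 'b': counts = {'a': 1, 'c': 1, 'b': 1}
See 'a': counts = {'a': 2, 'c': 1, 'b': 1}
See 'c': counts = {'a': 2, 'c': 2, 'b': 1}
See 'b': counts = {'a': 2, 'c': 2, 'b': 2}

{'a': 2, 'c': 2, 'b': 2}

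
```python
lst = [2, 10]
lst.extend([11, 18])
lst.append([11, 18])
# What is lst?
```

After line 1: lst = [2, 10]
After line 2 (extend unpacks [11, 18]): lst = [2, 10, 11, 18]
After line 3 (append adds [11, 18] as single element): lst = [2, 10, 11, 18, [11, 18]]

[2, 10, 11, 18, [11, 18]]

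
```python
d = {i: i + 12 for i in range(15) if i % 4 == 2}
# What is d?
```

{2: 14, 6: 18, 10: 22, 14: 26}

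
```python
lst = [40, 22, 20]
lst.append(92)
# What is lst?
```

[40, 22, 20, 92]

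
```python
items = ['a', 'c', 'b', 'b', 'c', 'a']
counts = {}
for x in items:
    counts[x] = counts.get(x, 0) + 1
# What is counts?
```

Initial: counts = {}, items = ['a', 'c', 'b', 'b', 'c', 'a']
See 'a': counts = {'a': 1}
See 'c': counts = {'a': 1, 'c': 1}
See 'b': counts = {'a': 1, 'c': 1, 'b': 1}
See 'b': counts = {'a': 1, 'c': 1, 'b': 2}
See 'c': counts = {'a': 1, 'c': 2, 'b': 2}
See 'a': counts = {'a': 2, 'c': 2, 'b': 2}

{'a': 2, 'c': 2, 'b': 2}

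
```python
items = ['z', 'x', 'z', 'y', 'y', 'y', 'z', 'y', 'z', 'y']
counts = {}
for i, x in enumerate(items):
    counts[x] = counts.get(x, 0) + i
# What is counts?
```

Initial: counts = {}, items = ['z', 'x', 'z', 'y', 'y', 'y', 'z', 'y', 'z', 'y']
i=0, x='z': counts = {'z': 0}
i=1, x='x': counts = {'z': 0, 'x': 1}
i=2, x='z': counts = {'z': 2, 'x': 1}
i=3, x='y': counts = {'z': 2, 'x': 1, 'y': 3}
i=4, x='y': counts = {'z': 2, 'x': 1, 'y': 7}
i=5, x='y': counts = {'z': 2, 'x': 1, 'y': 12}
i=6, x='z': counts = {'z': 8, 'x': 1, 'y': 12}
i=7, x='y': counts = {'z': 8, 'x': 1, 'y': 19}
i=8, x='z': counts = {'z': 16, 'x': 1, 'y': 19}
i=9, x='y': counts = {'z': 16, 'x': 1, 'y': 28}

{'z': 16, 'x': 1, 'y': 28}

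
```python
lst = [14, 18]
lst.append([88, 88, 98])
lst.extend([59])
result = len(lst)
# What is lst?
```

After line 1: lst = [14, 18]
After line 2 (append adds [88, 88, 98] as single element): lst = [14, 18, [88, 88, 98]]
After line 3 (extend unpacks [59], adds 59): lst = [14, 18, [88, 88, 98], 59]
After line 4: result = len(lst) = 4

[14, 18, [88, 88, 98], 59]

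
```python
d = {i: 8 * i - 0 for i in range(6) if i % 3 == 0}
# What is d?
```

{0: 0, 3: 24}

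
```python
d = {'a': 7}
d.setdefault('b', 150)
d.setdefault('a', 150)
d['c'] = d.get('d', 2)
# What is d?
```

After line 1: d = {'a': 7}
After line 2 (setdefault adds 'b'=150): d = {'a': 7, 'b': 150}
After line 3 (setdefault 'a' no-op, already exists): d = {'a': 7, 'b': 150}
After line 4 (get('d', 2) returns default since 'd' not in d): d = {'a': 7, 'b': 150, 'c': 2}

{'a': 7, 'b': 150, 'c': 2}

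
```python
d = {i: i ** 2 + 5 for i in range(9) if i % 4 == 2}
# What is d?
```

{2: 9, 6: 41}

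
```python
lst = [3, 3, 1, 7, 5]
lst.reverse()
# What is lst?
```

[5, 7, 1, 3, 3]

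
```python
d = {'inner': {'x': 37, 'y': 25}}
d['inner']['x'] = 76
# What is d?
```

After line 1: d = {'inner': {'x': 37, 'y': 25}}
After line 2 (inner x overwritten): d = {'inner': {'x': 76, 'y': 25}}

{'inner': {'x': 76, 'y': 25}}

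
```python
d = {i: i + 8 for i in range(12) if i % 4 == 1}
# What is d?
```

{1: 9, 5: 13, 9: 17}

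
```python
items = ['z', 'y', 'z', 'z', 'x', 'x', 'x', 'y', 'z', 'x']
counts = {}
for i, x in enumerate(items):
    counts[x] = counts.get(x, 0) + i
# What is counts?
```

Initial: counts = {}, items = ['z', 'y', 'z', 'z', 'x', 'x', 'x', 'y', 'z', 'x']
i=0, x='z': counts = {'z': 0}
i=1, x='y': counts = {'z': 0, 'y': 1}
i=2, x='z': counts = {'z': 2, 'y': 1}
i=3, x='z': counts = {'z': 5, 'y': 1}
i=4, x='x': counts = {'z': 5, 'y': 1, 'x': 4}
i=5, x='x': counts = {'z': 5, 'y': 1, 'x': 9}
i=6, x='x': counts = {'z': 5, 'y': 1, 'x': 15}
i=7, x='y': counts = {'z': 5, 'y': 8, 'x': 15}
i=8, x='z': counts = {'z': 13, 'y': 8, 'x': 15}
i=9, x='x': counts = {'z': 13, 'y': 8, 'x': 24}

{'z': 13, 'y': 8, 'x': 24}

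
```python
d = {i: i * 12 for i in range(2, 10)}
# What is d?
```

{2: 24, 3: 36, 4: 48, 5: 60, 6: 72, 7: 84, 8: 96, 9: 108}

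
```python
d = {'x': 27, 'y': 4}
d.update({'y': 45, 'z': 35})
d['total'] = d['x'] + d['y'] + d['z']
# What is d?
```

After line 1: d = {'x': 27, 'y': 4}
After line 2 (y overwritten, z added): d = {'x': 27, 'y': 45, 'z': 35}
After line 3 (total = 27 + 45 + 35 = 107): d = {'x': 27, 'y': 45, 'z': 35, 'total': 107}

{'x': 27, 'y': 45, 'z': 35, 'total': 107}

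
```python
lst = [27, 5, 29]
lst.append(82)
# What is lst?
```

[27, 5, 29, 82]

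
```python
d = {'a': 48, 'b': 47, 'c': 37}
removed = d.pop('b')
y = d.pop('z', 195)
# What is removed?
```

After line 1: d = {'a': 48, 'b': 47, 'c': 37}
After line 2 (pop 'b' returns 47): d = {'a': 48, 'c': 37}, removed = 47
After line 3 (pop 'z' missing, returns default 195): d = {'a': 48, 'c': 37}, y = 195

47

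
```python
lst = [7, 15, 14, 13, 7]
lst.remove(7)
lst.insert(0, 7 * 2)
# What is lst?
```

After line 1: lst = [7, 15, 14, 13, 7]
After line 2 (remove first 7): lst = [15, 14, 13, 7]
After line 3 (insert 14 at index 0): lst = [14, 15, 14, 13, 7]

[14, 15, 14, 13, 7]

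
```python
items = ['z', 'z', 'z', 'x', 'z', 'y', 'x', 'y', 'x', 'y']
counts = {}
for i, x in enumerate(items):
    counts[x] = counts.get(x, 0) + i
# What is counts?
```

Initial: counts = {}, items = ['z', 'z', 'z', 'x', 'z', 'y', 'x', 'y', 'x', 'y']
i=0, x='z': counts = {'z': 0}
i=1, x='z': counts = {'z': 1}
i=2, x='z': counts = {'z': 3}
i=3, x='x': counts = {'z': 3, 'x': 3}
i=4, x='z': counts = {'z': 7, 'x': 3}
i=5, x='y': counts = {'z': 7, 'x': 3, 'y': 5}
i=6, x='x': counts = {'z': 7, 'x': 9, 'y': 5}
i=7, x='y': counts = {'z': 7, 'x': 9, 'y': 12}
i=8, x='x': counts = {'z': 7, 'x': 17, 'y': 12}
i=9, x='y': counts = {'z': 7, 'x': 17, 'y': 21}

{'z': 7, 'x': 17, 'y': 21}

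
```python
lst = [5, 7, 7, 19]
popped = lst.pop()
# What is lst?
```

[5, 7, 7]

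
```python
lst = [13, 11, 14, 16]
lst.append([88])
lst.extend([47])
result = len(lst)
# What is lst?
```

After line 1: lst = [13, 11, 14, 16]
After line 2 (append adds [88] as single element): lst = [13, 11, 14, 16, [88]]
After line 3 (extend unpacks [47], adds 47): lst = [13, 11, 14, 16, [88], 47]
After line 4: result = len(lst) = 6

[13, 11, 14, 16, [88], 47]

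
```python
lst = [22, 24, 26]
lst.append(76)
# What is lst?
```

[22, 24, 26, 76]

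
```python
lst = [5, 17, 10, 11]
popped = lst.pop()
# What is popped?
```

11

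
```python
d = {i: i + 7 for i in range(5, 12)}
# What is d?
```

{5: 12, 6: 13, 7: 14, 8: 15, 9: 16, 10: 17, 11: 18}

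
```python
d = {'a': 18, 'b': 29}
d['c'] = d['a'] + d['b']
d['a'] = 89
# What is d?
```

After line 1: d = {'a': 18, 'b': 29}
After line 2 (d['c'] = 18 + 29): d = {'a': 18, 'b': 29, 'c': 47}
After line 3: d = {'a': 89, 'b': 29, 'c': 47}

{'a': 89, 'b': 29, 'c': 47}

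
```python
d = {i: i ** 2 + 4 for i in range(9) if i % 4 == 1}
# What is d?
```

{1: 5, 5: 29}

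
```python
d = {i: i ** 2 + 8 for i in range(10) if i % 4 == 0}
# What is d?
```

{0: 8, 4: 24, 8: 72}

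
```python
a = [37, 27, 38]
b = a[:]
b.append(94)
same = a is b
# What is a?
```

After line 1: a = [37, 27, 38]
After line 2 (b = a[:] is a shallow copy, new object): a = [37, 27, 38], b = [37, 27, 38]
After line 3 (append only mutates b): a = [37, 27, 38], b = [37, 27, 38, 94]
After line 4 (same = a is b; different objects -> False): same = False

[37, 27, 38]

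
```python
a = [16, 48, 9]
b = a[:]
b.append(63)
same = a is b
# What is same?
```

After line 1: a = [16, 48, 9]
After line 2 (b = a[:] is a shallow copy, new object): a = [16, 48, 9], b = [16, 48, 9]
After line 3 (append only mutates b): a = [16, 48, 9], b = [16, 48, 9, 63]
After line 4 (same = a is b; different objects -> False): same = False

False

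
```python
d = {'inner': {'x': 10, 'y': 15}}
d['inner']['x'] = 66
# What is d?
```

After line 1: d = {'inner': {'x': 10, 'y': 15}}
After line 2 (inner x overwritten): d = {'inner': {'x': 66, 'y': 15}}

{'inner': {'x': 66, 'y': 15}}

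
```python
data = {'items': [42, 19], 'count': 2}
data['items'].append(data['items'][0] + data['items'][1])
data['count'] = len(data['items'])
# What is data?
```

After line 1: data = {'items': [42, 19], 'count': 2}
After line 2 (append 42 + 19 = 61): data = {'items': [42, 19, 61], 'count': 2}
After line 3 (count = len(items) = 3): data = {'items': [42, 19, 61], 'count': 3}

{'items': [42, 19, 61], 'count': 3}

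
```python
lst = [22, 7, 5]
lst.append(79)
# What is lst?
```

[22, 7, 5, 79]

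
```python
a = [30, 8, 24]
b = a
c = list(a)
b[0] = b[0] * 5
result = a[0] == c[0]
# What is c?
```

After line 1: a = [30, 8, 24]
After line 2 (b = a, alias): a = [30, 8, 24], b = [30, 8, 24]
After line 3 (c = list(a) is a copy, new object): c = [30, 8, 24]
After line 4 (b[0] = 30 * 5 = 150; mutates shared a/b): a = b = [150, 8, 24], c = [30, 8, 24]
After line 5 (a[0] = 150, c[0] = 30; result = False)

[30, 8, 24]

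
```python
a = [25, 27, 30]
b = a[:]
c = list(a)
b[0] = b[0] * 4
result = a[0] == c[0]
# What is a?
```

After line 1: a = [25, 27, 30]
After line 2 (b = a[:], copy): a = [25, 27, 30], b = [25, 27, 30]
After line 3 (c = list(a) is a copy, new object): c = [25, 27, 30]
After line 4 (b[0] = 25 * 4 = 100; only b mutates (copy)): a = [25, 27, 30], b = [100, 27, 30], c = [25, 27, 30]
After line 5 (a[0] = 25, c[0] = 25; result = True)

[25, 27, 30]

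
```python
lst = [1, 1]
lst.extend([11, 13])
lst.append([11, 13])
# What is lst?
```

After line 1: lst = [1, 1]
After line 2 (extend unpacks [11, 13]): lst = [1, 1, 11, 13]
After line 3 (append adds [11, 13] as single element): lst = [1, 1, 11, 13, [11, 13]]

[1, 1, 11, 13, [11, 13]]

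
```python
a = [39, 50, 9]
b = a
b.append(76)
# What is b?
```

After line 1: a = [39, 50, 9]
After line 2 (b = a is an alias, same object): a = [39, 50, 9], b = [39, 50, 9]
After line 3 (b.append mutates the shared list): a = [39, 50, 9, 76], b = [39, 50, 9, 76]

[39, 50, 9, 76]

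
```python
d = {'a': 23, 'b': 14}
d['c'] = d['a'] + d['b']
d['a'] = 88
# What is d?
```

After line 1: d = {'a': 23, 'b': 14}
After line 2 (d['c'] = 23 + 14): d = {'a': 23, 'b': 14, 'c': 37}
After line 3: d = {'a': 88, 'b': 14, 'c': 37}

{'a': 88, 'b': 14, 'c': 37}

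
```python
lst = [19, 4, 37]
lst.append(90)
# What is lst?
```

[19, 4, 37, 90]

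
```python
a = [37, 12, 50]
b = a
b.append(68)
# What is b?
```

After line 1: a = [37, 12, 50]
After line 2 (b = a is an alias, same object): a = [37, 12, 50], b = [37, 12, 50]
After line 3 (b.append mutates the shared list): a = [37, 12, 50, 68], b = [37, 12, 50, 68]

[37, 12, 50, 68]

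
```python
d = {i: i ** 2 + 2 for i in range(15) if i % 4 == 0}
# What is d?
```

{0: 2, 4: 18, 8: 66, 12: 146}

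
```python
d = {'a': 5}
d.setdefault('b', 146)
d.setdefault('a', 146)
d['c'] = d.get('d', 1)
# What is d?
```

After line 1: d = {'a': 5}
After line 2 (setdefault adds 'b'=146): d = {'a': 5, 'b': 146}
After line 3 (setdefault 'a' no-op, already exists): d = {'a': 5, 'b': 146}
After line 4 (get('d', 1) returns default since 'd' not in d): d = {'a': 5, 'b': 146, 'c': 1}

{'a': 5, 'b': 146, 'c': 1}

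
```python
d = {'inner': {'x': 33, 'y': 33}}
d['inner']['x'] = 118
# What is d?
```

After line 1: d = {'inner': {'x': 33, 'y': 33}}
After line 2 (inner x overwritten): d = {'inner': {'x': 118, 'y': 33}}

{'inner': {'x': 118, 'y': 33}}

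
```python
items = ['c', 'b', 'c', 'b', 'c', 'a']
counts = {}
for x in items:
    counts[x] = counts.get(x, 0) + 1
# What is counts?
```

Initial: counts = {}, items = ['c', 'b', 'c', 'b', 'c', 'a']
See 'c': counts = {'c': 1}
See 'b': counts = {'c': 1, 'b': 1}
See 'c': counts = {'c': 2, 'b': 1}
See 'b': counts = {'c': 2, 'b': 2}
See 'c': counts = {'c': 3, 'b': 2}
See 'a': counts = {'c': 3, 'b': 2, 'a': 1}

{'c': 3, 'b': 2, 'a': 1}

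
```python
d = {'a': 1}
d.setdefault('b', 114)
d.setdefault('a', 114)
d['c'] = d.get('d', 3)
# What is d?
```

After line 1: d = {'a': 1}
After line 2 (setdefault adds 'b'=114): d = {'a': 1, 'b': 114}
After line 3 (setdefault 'a' no-op, already exists): d = {'a': 1, 'b': 114}
After line 4 (get('d', 3) returns default since 'd' not in d): d = {'a': 1, 'b': 114, 'c': 3}

{'a': 1, 'b': 114, 'c': 3}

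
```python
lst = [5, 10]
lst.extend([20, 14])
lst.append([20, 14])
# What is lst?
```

After line 1: lst = [5, 10]
After line 2 (extend unpacks [20, 14]): lst = [5, 10, 20, 14]
After line 3 (append adds [20, 14] as single element): lst = [5, 10, 20, 14, [20, 14]]

[5, 10, 20, 14, [20, 14]]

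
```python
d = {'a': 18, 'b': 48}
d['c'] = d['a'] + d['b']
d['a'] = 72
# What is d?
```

After line 1: d = {'a': 18, 'b': 48}
After line 2 (d['c'] = 18 + 48): d = {'a': 18, 'b': 48, 'c': 66}
After line 3: d = {'a': 72, 'b': 48, 'c': 66}

{'a': 72, 'b': 48, 'c': 66}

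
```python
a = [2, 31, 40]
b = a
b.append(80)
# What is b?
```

After line 1: a = [2, 31, 40]
After line 2 (b = a is an alias, same object): a = [2, 31, 40], b = [2, 31, 40]
After line 3 (b.append mutates the shared list): a = [2, 31, 40, 80], b = [2, 31, 40, 80]

[2, 31, 40, 80]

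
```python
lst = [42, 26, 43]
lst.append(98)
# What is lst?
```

[42, 26, 43, 98]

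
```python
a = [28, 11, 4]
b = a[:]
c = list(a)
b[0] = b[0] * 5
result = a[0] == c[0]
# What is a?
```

After line 1: a = [28, 11, 4]
After line 2 (b = a[:], copy): a = [28, 11, 4], b = [28, 11, 4]
After line 3 (c = list(a) is a copy, new object): c = [28, 11, 4]
After line 4 (b[0] = 28 * 5 = 140; only b mutates (copy)): a = [28, 11, 4], b = [140, 11, 4], c = [28, 11, 4]
After line 5 (a[0] = 28, c[0] = 28; result = True)

[28, 11, 4]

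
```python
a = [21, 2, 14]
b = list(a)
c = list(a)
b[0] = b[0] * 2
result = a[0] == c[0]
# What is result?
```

After line 1: a = [21, 2, 14]
After line 2 (b = list(a), copy): a = [21, 2, 14], b = [21, 2, 14]
After line 3 (c = list(a) is a copy, new object): c = [21, 2, 14]
After line 4 (b[0] = 21 * 2 = 42; only b mutates (copy)): a = [21, 2, 14], b = [42, 2, 14], c = [21, 2, 14]
After line 5 (a[0] = 21, c[0] = 21; result = True)

True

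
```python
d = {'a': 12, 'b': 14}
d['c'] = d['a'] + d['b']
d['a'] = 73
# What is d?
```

After line 1: d = {'a': 12, 'b': 14}
After line 2 (d['c'] = 12 + 14): d = {'a': 12, 'b': 14, 'c': 26}
After line 3: d = {'a': 73, 'b': 14, 'c': 26}

{'a': 73, 'b': 14, 'c': 26}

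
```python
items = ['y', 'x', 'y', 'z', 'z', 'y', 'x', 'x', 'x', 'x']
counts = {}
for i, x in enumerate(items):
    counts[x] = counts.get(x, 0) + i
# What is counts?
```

Initial: counts = {}, items = ['y', 'x', 'y', 'z', 'z', 'y', 'x', 'x', 'x', 'x']
i=0, x='y': counts = {'y': 0}
i=1, x='x': counts = {'y': 0, 'x': 1}
i=2, x='y': counts = {'y': 2, 'x': 1}
i=3, x='z': counts = {'y': 2, 'x': 1, 'z': 3}
i=4, x='z': counts = {'y': 2, 'x': 1, 'z': 7}
i=5, x='y': counts = {'y': 7, 'x': 1, 'z': 7}
i=6, x='x': counts = {'y': 7, 'x': 7, 'z': 7}
i=7, x='x': counts = {'y': 7, 'x': 14, 'z': 7}
i=8, x='x': counts = {'y': 7, 'x': 22, 'z': 7}
i=9, x='x': counts = {'y': 7, 'x': 31, 'z': 7}

{'y': 7, 'x': 31, 'z': 7}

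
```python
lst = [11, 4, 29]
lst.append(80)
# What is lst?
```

[11, 4, 29, 80]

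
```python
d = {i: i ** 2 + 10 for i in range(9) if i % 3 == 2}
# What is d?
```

{2: 14, 5: 35, 8: 74}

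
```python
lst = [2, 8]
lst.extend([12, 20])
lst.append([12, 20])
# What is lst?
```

After line 1: lst = [2, 8]
After line 2 (extend unpacks [12, 20]): lst = [2, 8, 12, 20]
After line 3 (append adds [12, 20] as single element): lst = [2, 8, 12, 20, [12, 20]]

[2, 8, 12, 20, [12, 20]]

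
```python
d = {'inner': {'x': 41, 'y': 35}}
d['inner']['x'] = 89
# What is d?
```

After line 1: d = {'inner': {'x': 41, 'y': 35}}
After line 2 (inner x overwritten): d = {'inner': {'x': 89, 'y': 35}}

{'inner': {'x': 89, 'y': 35}}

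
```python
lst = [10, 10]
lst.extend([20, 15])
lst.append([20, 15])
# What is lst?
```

After line 1: lst = [10, 10]
After line 2 (extend unpacks [20, 15]): lst = [10, 10, 20, 15]
After line 3 (append adds [20, 15] as single element): lst = [10, 10, 20, 15, [20, 15]]

[10, 10, 20, 15, [20, 15]]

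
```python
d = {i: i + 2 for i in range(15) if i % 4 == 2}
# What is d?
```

{2: 4, 6: 8, 10: 12, 14: 16}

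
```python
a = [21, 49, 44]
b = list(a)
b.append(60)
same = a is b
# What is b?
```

After line 1: a = [21, 49, 44]
After line 2 (b = list(a) is a shallow copy, new object): a = [21, 49, 44], b = [21, 49, 44]
After line 3 (append only mutates b): a = [21, 49, 44], b = [21, 49, 44, 60]
After line 4 (same = a is b; different objects -> False): same = False

[21, 49, 44, 60]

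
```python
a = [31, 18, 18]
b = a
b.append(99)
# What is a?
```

After line 1: a = [31, 18, 18]
After line 2 (b = a is an alias, same object): a = [31, 18, 18], b = [31, 18, 18]
After line 3 (b.append mutates the shared list): a = [31, 18, 18, 99], b = [31, 18, 18, 99]

[31, 18, 18, 99]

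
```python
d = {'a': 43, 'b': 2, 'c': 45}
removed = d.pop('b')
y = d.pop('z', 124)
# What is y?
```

After line 1: d = {'a': 43, 'b': 2, 'c': 45}
After line 2 (pop 'b' returns 2): d = {'a': 43, 'c': 45}, removed = 2
After line 3 (pop 'z' missing, returns default 124): d = {'a': 43, 'c': 45}, y = 124

124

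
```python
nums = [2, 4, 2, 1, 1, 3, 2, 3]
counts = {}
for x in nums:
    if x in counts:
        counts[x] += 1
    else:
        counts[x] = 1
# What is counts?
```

Initial: counts = {}, nums = [2, 4, 2, 1, 1, 3, 2, 3]
See 2: counts = {2: 1}
See 4: counts = {2: 1, 4: 1}
See 2: counts = {2: 2, 4: 1}
See 1: counts = {2: 2, 4: 1, 1: 1}
See 1: counts = {2: 2, 4: 1, 1: 2}
See 3: counts = {2: 2, 4: 1, 1: 2, 3: 1}
See 2: counts = {2: 3, 4: 1, 1: 2, 3: 1}
See 3: counts = {2: 3, 4: 1, 1: 2, 3: 2}

{2: 3, 4: 1, 1: 2, 3: 2}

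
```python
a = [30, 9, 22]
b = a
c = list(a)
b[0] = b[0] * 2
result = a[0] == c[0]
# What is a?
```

After line 1: a = [30, 9, 22]
After line 2 (b = a, alias): a = [30, 9, 22], b = [30, 9, 22]
After line 3 (c = list(a) is a copy, new object): c = [30, 9, 22]
After line 4 (b[0] = 30 * 2 = 60; mutates shared a/b): a = b = [60, 9, 22], c = [30, 9, 22]
After line 5 (a[0] = 60, c[0] = 30; result = False)

[60, 9, 22]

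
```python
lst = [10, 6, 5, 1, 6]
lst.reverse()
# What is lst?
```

[6, 1, 5, 6, 10]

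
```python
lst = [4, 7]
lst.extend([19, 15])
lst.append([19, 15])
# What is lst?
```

After line 1: lst = [4, 7]
After line 2 (extend unpacks [19, 15]): lst = [4, 7, 19, 15]
After line 3 (append adds [19, 15] as single element): lst = [4, 7, 19, 15, [19, 15]]

[4, 7, 19, 15, [19, 15]]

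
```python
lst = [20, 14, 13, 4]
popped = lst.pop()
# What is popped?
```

4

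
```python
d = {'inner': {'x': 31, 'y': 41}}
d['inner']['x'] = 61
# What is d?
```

After line 1: d = {'inner': {'x': 31, 'y': 41}}
After line 2 (inner x overwritten): d = {'inner': {'x': 61, 'y': 41}}

{'inner': {'x': 61, 'y': 41}}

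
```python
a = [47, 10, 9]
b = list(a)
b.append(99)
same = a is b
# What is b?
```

After line 1: a = [47, 10, 9]
After line 2 (b = list(a) is a shallow copy, new object): a = [47, 10, 9], b = [47, 10, 9]
After line 3 (append only mutates b): a = [47, 10, 9], b = [47, 10, 9, 99]
After line 4 (same = a is b; different objects -> False): same = False

[47, 10, 9, 99]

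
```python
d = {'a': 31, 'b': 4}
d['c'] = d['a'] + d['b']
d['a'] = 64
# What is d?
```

After line 1: d = {'a': 31, 'b': 4}
After line 2 (d['c'] = 31 + 4): d = {'a': 31, 'b': 4, 'c': 35}
After line 3: d = {'a': 64, 'b': 4, 'c': 35}

{'a': 64, 'b': 4, 'c': 35}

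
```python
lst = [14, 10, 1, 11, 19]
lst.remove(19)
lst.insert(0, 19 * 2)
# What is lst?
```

After line 1: lst = [14, 10, 1, 11, 19]
After line 2 (remove first 19): lst = [14, 10, 1, 11]
After line 3 (insert 38 at index 0): lst = [38, 14, 10, 1, 11]

[38, 14, 10, 1, 11]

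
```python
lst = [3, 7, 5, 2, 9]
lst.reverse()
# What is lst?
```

[9, 2, 5, 7, 3]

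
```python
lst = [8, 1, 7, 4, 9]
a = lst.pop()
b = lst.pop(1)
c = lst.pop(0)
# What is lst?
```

After line 1: lst = [8, 1, 7, 4, 9]
After line 2 (pop() -> a = 9): lst = [8, 1, 7, 4]
After line 3 (pop(1) -> b = 1): lst = [8, 7, 4]
After line 4 (pop(0) -> c = 8): lst = [7, 4]

[7, 4]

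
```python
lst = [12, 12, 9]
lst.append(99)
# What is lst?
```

[12, 12, 9, 99]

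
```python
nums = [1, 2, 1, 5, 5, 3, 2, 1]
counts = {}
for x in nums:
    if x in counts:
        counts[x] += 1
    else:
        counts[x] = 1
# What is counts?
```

Initial: counts = {}, nums = [1, 2, 1, 5, 5, 3, 2, 1]
See 1: counts = {1: 1}
See 2: counts = {1: 1, 2: 1}
See 1: counts = {1: 2, 2: 1}
See 5: counts = {1: 2, 2: 1, 5: 1}
See 5: counts = {1: 2, 2: 1, 5: 2}
See 3: counts = {1: 2, 2: 1, 5: 2, 3: 1}
See 2: counts = {1: 2, 2: 2, 5: 2, 3: 1}
See 1: counts = {1: 3, 2: 2, 5: 2, 3: 1}

{1: 3, 2: 2, 5: 2, 3: 1}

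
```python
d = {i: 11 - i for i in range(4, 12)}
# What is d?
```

{4: 7, 5: 6, 6: 5, 7: 4, 8: 3, 9: 2, 10: 1, 11: 0}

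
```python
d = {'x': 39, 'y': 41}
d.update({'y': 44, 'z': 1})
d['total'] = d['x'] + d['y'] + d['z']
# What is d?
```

After line 1: d = {'x': 39, 'y': 41}
After line 2 (y overwritten, z added): d = {'x': 39, 'y': 44, 'z': 1}
After line 3 (total = 39 + 44 + 1 = 84): d = {'x': 39, 'y': 44, 'z': 1, 'total': 84}

{'x': 39, 'y': 44, 'z': 1, 'total': 84}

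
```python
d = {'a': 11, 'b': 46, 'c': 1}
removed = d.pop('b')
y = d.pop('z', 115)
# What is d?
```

After line 1: d = {'a': 11, 'b': 46, 'c': 1}
After line 2 (pop 'b' returns 46): d = {'a': 11, 'c': 1}, removed = 46
After line 3 (pop 'z' missing, returns default 115): d = {'a': 11, 'c': 1}, y = 115

{'a': 11, 'c': 1}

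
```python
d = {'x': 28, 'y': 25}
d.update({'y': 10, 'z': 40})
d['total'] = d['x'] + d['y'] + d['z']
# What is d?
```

After line 1: d = {'x': 28, 'y': 25}
After line 2 (y overwritten, z added): d = {'x': 28, 'y': 10, 'z': 40}
After line 3 (total = 28 + 10 + 40 = 78): d = {'x': 28, 'y': 10, 'z': 40, 'total': 78}

{'x': 28, 'y': 10, 'z': 40, 'total': 78}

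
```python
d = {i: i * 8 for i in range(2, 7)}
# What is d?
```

{2: 16, 3: 24, 4: 32, 5: 40, 6: 48}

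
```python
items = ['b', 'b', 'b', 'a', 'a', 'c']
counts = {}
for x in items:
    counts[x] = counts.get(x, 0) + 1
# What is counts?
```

Initial: counts = {}, items = ['b', 'b', 'b', 'a', 'a', 'c']
See 'b': counts = {'b': 1}
See 'b': counts = {'b': 2}
See 'b': counts = {'b': 3}
See 'a': counts = {'b': 3, 'a': 1}
See 'a': counts = {'b': 3, 'a': 2}
See 'c': counts = {'b': 3, 'a': 2, 'c': 1}

{'b': 3, 'a': 2, 'c': 1}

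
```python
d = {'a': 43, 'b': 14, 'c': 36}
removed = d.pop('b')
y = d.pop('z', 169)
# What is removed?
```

After line 1: d = {'a': 43, 'b': 14, 'c': 36}
After line 2 (pop 'b' returns 14): d = {'a': 43, 'c': 36}, removed = 14
After line 3 (pop 'z' missing, returns default 169): d = {'a': 43, 'c': 36}, y = 169

14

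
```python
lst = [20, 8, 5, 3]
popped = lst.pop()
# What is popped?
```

3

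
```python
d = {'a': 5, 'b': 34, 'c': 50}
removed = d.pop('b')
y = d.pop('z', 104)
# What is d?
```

After line 1: d = {'a': 5, 'b': 34, 'c': 50}
After line 2 (pop 'b' returns 34): d = {'a': 5, 'c': 50}, removed = 34
After line 3 (pop 'z' missing, returns default 104): d = {'a': 5, 'c': 50}, y = 104

{'a': 5, 'c': 50}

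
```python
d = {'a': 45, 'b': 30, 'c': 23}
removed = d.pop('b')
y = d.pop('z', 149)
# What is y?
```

After line 1: d = {'a': 45, 'b': 30, 'c': 23}
After line 2 (pop 'b' returns 30): d = {'a': 45, 'c': 23}, removed = 30
After line 3 (pop 'z' missing, returns default 149): d = {'a': 45, 'c': 23}, y = 149

149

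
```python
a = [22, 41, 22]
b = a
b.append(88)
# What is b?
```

After line 1: a = [22, 41, 22]
After line 2 (b = a is an alias, same object): a = [22, 41, 22], b = [22, 41, 22]
After line 3 (b.append mutates the shared list): a = [22, 41, 22, 88], b = [22, 41, 22, 88]

[22, 41, 22, 88]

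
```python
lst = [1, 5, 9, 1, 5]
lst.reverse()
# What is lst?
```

[5, 1, 9, 5, 1]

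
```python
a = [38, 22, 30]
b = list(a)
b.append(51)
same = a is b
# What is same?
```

After line 1: a = [38, 22, 30]
After line 2 (b = list(a) is a shallow copy, new object): a = [38, 22, 30], b = [38, 22, 30]
After line 3 (append only mutates b): a = [38, 22, 30], b = [38, 22, 30, 51]
After line 4 (same = a is b; different objects -> False): same = False

False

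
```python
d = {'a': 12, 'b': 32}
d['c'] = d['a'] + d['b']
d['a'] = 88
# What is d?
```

After line 1: d = {'a': 12, 'b': 32}
After line 2 (d['c'] = 12 + 32): d = {'a': 12, 'b': 32, 'c': 44}
After line 3: d = {'a': 88, 'b': 32, 'c': 44}

{'a': 88, 'b': 32, 'c': 44}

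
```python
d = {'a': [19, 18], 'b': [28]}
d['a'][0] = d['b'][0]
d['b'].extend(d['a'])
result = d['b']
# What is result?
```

After line 1: d = {'a': [19, 18], 'b': [28]}
After line 2 (a[0] = b[0] = 28): d = {'a': [28, 18], 'b': [28]}
After line 3 (b.extend(a) appends [28, 18]): d = {'a': [28, 18], 'b': [28, 28, 18]}
After line 4: result = d['b'] = [28, 28, 18]

[28, 28, 18]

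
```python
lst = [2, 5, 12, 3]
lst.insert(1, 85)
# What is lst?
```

[2, 85, 5, 12, 3]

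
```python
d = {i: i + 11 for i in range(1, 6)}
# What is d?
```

{1: 12, 2: 13, 3: 14, 4: 15, 5: 16}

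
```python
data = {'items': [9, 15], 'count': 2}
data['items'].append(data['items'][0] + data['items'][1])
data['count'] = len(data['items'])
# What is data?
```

After line 1: data = {'items': [9, 15], 'count': 2}
After line 2 (append 9 + 15 = 24): data = {'items': [9, 15, 24], 'count': 2}
After line 3 (count = len(items) = 3): data = {'items': [9, 15, 24], 'count': 3}

{'items': [9, 15, 24], 'count': 3}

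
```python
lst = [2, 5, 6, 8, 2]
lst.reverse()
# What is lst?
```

[2, 8, 6, 5, 2]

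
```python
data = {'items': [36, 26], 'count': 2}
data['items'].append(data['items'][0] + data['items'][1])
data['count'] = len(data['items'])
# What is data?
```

After line 1: data = {'items': [36, 26], 'count': 2}
After line 2 (append 36 + 26 = 62): data = {'items': [36, 26, 62], 'count': 2}
After line 3 (count = len(items) = 3): data = {'items': [36, 26, 62], 'count': 3}

{'items': [36, 26, 62], 'count': 3}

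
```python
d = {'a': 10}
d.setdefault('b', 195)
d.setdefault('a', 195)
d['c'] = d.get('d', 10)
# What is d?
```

After line 1: d = {'a': 10}
After line 2 (setdefault adds 'b'=195): d = {'a': 10, 'b': 195}
After line 3 (setdefault 'a' no-op, already exists): d = {'a': 10, 'b': 195}
After line 4 (get('d', 10) returns default since 'd' not in d): d = {'a': 10, 'b': 195, 'c': 10}

{'a': 10, 'b': 195, 'c': 10}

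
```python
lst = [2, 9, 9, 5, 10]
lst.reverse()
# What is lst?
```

[10, 5, 9, 9, 2]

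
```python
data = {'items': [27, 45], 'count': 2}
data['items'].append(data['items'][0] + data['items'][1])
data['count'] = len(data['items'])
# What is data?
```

After line 1: data = {'items': [27, 45], 'count': 2}
After line 2 (append 27 + 45 = 72): data = {'items': [27, 45, 72], 'count': 2}
After line 3 (count = len(items) = 3): data = {'items': [27, 45, 72], 'count': 3}

{'items': [27, 45, 72], 'count': 3}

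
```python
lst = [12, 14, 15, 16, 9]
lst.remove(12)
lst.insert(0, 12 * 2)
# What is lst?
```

After line 1: lst = [12, 14, 15, 16, 9]
After line 2 (remove first 12): lst = [14, 15, 16, 9]
After line 3 (insert 24 at index 0): lst = [24, 14, 15, 16, 9]

[24, 14, 15, 16, 9]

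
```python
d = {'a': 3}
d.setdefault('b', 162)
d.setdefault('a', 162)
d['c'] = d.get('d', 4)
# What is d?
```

After line 1: d = {'a': 3}
After line 2 (setdefault adds 'b'=162): d = {'a': 3, 'b': 162}
After line 3 (setdefault 'a' no-op, already exists): d = {'a': 3, 'b': 162}
After line 4 (get('d', 4) returns default since 'd' not in d): d = {'a': 3, 'b': 162, 'c': 4}

{'a': 3, 'b': 162, 'c': 4}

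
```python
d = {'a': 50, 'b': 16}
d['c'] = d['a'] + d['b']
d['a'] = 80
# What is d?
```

After line 1: d = {'a': 50, 'b': 16}
After line 2 (d['c'] = 50 + 16): d = {'a': 50, 'b': 16, 'c': 66}
After line 3: d = {'a': 80, 'b': 16, 'c': 66}

{'a': 80, 'b': 16, 'c': 66}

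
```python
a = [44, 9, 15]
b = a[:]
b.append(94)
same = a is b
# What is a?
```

After line 1: a = [44, 9, 15]
After line 2 (b = a[:] is a shallow copy, new object): a = [44, 9, 15], b = [44, 9, 15]
After line 3 (append only mutates b): a = [44, 9, 15], b = [44, 9, 15, 94]
After line 4 (same = a is b; different objects -> False): same = False

[44, 9, 15]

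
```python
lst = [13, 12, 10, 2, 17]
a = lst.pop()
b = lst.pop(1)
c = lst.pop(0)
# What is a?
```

After line 1: lst = [13, 12, 10, 2, 17]
After line 2 (pop() -> a = 17): lst = [13, 12, 10, 2]
After line 3 (pop(1) -> b = 12): lst = [13, 10, 2]
After line 4 (pop(0) -> c = 13): lst = [10, 2]

17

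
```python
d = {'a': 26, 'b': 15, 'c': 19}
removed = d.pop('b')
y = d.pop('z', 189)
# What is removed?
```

After line 1: d = {'a': 26, 'b': 15, 'c': 19}
After line 2 (pop 'b' returns 15): d = {'a': 26, 'c': 19}, removed = 15
After line 3 (pop 'z' missing, returns default 189): d = {'a': 26, 'c': 19}, y = 189

15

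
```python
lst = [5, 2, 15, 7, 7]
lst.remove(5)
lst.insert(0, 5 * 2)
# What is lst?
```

After line 1: lst = [5, 2, 15, 7, 7]
After line 2 (remove first 5): lst = [2, 15, 7, 7]
After line 3 (insert 10 at index 0): lst = [10, 2, 15, 7, 7]

[10, 2, 15, 7, 7]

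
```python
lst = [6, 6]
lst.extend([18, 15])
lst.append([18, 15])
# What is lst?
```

After line 1: lst = [6, 6]
After line 2 (extend unpacks [18, 15]): lst = [6, 6, 18, 15]
After line 3 (append adds [18, 15] as single element): lst = [6, 6, 18, 15, [18, 15]]

[6, 6, 18, 15, [18, 15]]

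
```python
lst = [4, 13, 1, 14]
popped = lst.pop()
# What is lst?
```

[4, 13, 1]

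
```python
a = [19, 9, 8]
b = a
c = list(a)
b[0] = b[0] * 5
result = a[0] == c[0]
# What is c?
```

After line 1: a = [19, 9, 8]
After line 2 (b = a, alias): a = [19, 9, 8], b = [19, 9, 8]
After line 3 (c = list(a) is a copy, new object): c = [19, 9, 8]
After line 4 (b[0] = 19 * 5 = 95; mutates shared a/b): a = b = [95, 9, 8], c = [19, 9, 8]
After line 5 (a[0] = 95, c[0] = 19; result = False)

[19, 9, 8]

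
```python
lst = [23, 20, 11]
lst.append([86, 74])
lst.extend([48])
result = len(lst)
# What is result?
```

After line 1: lst = [23, 20, 11]
After line 2 (append adds [86, 74] as single element): lst = [23, 20, 11, [86, 74]]
After line 3 (extend unpacks [48], adds 48): lst = [23, 20, 11, [86, 74], 48]
After line 4: result = len(lst) = 5

5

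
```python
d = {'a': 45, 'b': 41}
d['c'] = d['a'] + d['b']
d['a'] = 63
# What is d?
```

After line 1: d = {'a': 45, 'b': 41}
After line 2 (d['c'] = 45 + 41): d = {'a': 45, 'b': 41, 'c': 86}
After line 3: d = {'a': 63, 'b': 41, 'c': 86}

{'a': 63, 'b': 41, 'c': 86}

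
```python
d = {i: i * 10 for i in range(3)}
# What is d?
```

{0: 0, 1: 10, 2: 20}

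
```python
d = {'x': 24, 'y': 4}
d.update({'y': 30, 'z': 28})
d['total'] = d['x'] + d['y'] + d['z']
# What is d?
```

After line 1: d = {'x': 24, 'y': 4}
After line 2 (y overwritten, z added): d = {'x': 24, 'y': 30, 'z': 28}
After line 3 (total = 24 + 30 + 28 = 82): d = {'x': 24, 'y': 30, 'z': 28, 'total': 82}

{'x': 24, 'y': 30, 'z': 28, 'total': 82}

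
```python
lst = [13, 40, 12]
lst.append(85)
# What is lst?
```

[13, 40, 12, 85]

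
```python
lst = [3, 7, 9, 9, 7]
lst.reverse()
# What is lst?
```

[7, 9, 9, 7, 3]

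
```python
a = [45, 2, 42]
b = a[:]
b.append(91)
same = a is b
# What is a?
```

After line 1: a = [45, 2, 42]
After line 2 (b = a[:] is a shallow copy, new object): a = [45, 2, 42], b = [45, 2, 42]
After line 3 (append only mutates b): a = [45, 2, 42], b = [45, 2, 42, 91]
After line 4 (same = a is b; different objects -> False): same = False

[45, 2, 42]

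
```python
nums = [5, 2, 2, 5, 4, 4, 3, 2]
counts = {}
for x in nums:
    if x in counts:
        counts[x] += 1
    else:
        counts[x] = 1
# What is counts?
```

Initial: counts = {}, nums = [5, 2, 2, 5, 4, 4, 3, 2]
See 5: counts = {5: 1}
See 2: counts = {5: 1, 2: 1}
See 2: counts = {5: 1, 2: 2}
See 5: counts = {5: 2, 2: 2}
See 4: counts = {5: 2, 2: 2, 4: 1}
See 4: counts = {5: 2, 2: 2, 4: 2}
See 3: counts = {5: 2, 2: 2, 4: 2, 3: 1}
See 2: counts = {5: 2, 2: 3, 4: 2, 3: 1}

{5: 2, 2: 3, 4: 2, 3: 1}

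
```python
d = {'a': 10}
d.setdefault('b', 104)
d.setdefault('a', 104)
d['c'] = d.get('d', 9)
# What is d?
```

After line 1: d = {'a': 10}
After line 2 (setdefault adds 'b'=104): d = {'a': 10, 'b': 104}
After line 3 (setdefault 'a' no-op, already exists): d = {'a': 10, 'b': 104}
After line 4 (get('d', 9) returns default since 'd' not in d): d = {'a': 10, 'b': 104, 'c': 9}

{'a': 10, 'b': 104, 'c': 9}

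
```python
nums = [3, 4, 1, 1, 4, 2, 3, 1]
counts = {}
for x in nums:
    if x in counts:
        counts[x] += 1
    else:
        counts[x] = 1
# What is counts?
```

Initial: counts = {}, nums = [3, 4, 1, 1, 4, 2, 3, 1]
See 3: counts = {3: 1}
See 4: counts = {3: 1, 4: 1}
See 1: counts = {3: 1, 4: 1, 1: 1}
See 1: counts = {3: 1, 4: 1, 1: 2}
See 4: counts = {3: 1, 4: 2, 1: 2}
See 2: counts = {3: 1, 4: 2, 1: 2, 2: 1}
See 3: counts = {3: 2, 4: 2, 1: 2, 2: 1}
See 1: counts = {3: 2, 4: 2, 1: 3, 2: 1}

{3: 2, 4: 2, 1: 3, 2: 1}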